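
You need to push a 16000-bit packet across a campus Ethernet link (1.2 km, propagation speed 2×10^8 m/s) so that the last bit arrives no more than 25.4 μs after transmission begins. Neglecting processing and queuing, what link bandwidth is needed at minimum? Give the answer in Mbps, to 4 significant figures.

824.7 Mbps

Propagation delay = 1200 / 200000000 = 6 μs.
Transmission budget = 25.4 − 6 = 19.4 μs.
R ≥ L / t_tx = 16000 bits / 1.94e-05 s = 824.7 Mbps.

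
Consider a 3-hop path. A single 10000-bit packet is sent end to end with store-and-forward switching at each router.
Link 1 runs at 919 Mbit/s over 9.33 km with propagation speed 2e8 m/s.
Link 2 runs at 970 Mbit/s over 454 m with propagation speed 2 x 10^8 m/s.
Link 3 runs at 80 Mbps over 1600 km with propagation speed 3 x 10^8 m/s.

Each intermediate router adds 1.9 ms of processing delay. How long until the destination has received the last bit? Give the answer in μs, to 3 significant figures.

9330 μs

Transmission delays (L/R per hop): 10.8814, 10.3093, 125 μs; sum = 146.191 μs.
Propagation delays (d/s per hop): 46.65, 2.27, 5333.33 μs; sum = 5382.25 μs.
Processing at 2 router(s): 2 × 1.9 ms = 3800 μs.
End-to-end = 9330 μs.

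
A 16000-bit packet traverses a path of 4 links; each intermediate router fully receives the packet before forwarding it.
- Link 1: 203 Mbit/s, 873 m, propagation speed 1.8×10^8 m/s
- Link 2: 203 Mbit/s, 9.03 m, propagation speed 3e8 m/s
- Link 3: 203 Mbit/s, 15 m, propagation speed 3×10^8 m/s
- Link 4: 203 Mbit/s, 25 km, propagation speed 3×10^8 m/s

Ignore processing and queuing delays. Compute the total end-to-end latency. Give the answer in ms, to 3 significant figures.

Transmission delay per hop = L/R = 16000/203000000 = 0.0788177 ms; 4 hops → 0.315271 ms.
Propagation delays (d/s per hop): 0.00485, 3.01e-05, 5e-05, 0.0833333 ms; sum = 0.0882634 ms.
End-to-end = 0.404 ms.

0.404 ms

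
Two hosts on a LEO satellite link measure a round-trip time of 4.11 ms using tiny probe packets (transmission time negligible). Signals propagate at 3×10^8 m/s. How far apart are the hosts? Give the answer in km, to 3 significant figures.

617 km

One-way propagation = RTT/2 = 2.055 ms.
d = s × t = 300000000 × 0.002055 = 617 km.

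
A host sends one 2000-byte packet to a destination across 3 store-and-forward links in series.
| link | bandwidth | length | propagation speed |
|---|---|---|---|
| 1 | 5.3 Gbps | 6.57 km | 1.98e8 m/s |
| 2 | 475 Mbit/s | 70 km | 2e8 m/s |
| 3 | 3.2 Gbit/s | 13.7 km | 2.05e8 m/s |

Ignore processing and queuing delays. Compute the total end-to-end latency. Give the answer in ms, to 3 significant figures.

L = 2000 × 8 = 16000 bits.
Transmission delays (L/R per hop): 0.00301887, 0.0336842, 0.005 ms; sum = 0.0417031 ms.
Propagation delays (d/s per hop): 0.0331818, 0.35, 0.0668293 ms; sum = 0.450011 ms.
End-to-end = 0.492 ms.

0.492 ms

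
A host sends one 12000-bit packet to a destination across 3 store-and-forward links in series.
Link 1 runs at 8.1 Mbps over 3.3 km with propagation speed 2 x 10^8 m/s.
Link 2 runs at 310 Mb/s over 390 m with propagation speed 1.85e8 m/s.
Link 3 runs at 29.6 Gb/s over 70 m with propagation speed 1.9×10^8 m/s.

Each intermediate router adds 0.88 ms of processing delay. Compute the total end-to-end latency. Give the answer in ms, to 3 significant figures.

Transmission delays (L/R per hop): 1.48148, 0.0387097, 0.000405405 ms; sum = 1.5206 ms.
Propagation delays (d/s per hop): 0.0165, 0.00210811, 0.000368421 ms; sum = 0.0189765 ms.
Processing at 2 router(s): 2 × 0.88 ms = 1.76 ms.
End-to-end = 3.30 ms.

3.30 ms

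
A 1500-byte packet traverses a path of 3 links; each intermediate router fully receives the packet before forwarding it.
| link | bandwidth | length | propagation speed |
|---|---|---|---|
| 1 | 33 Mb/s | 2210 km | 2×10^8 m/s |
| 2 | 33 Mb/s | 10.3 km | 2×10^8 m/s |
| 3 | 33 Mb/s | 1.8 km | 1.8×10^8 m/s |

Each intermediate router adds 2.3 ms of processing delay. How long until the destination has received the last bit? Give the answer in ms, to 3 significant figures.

L = 1500 × 8 = 12000 bits.
Transmission delay per hop = L/R = 12000/33000000 = 0.363636 ms; 3 hops → 1.09091 ms.
Propagation delays (d/s per hop): 11.05, 0.0515, 0.01 ms; sum = 11.1115 ms.
Processing at 2 router(s): 2 × 2.3 ms = 4.6 ms.
End-to-end = 16.8 ms.

16.8 ms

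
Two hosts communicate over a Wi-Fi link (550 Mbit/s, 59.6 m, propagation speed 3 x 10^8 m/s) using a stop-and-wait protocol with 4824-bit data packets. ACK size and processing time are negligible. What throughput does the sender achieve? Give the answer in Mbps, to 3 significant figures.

526 Mbps

t_tx = L/R = 4824/550000000 = 8.77091e-06 s.
t_prop = 59.6/300000000 = 1.98667e-07 s; RTT = 3.97333e-07 s.
Cycle = t_tx + RTT = 9.16824e-06 s.
Throughput = L / cycle = 4824 / 9.16824e-06 = 526 Mbps.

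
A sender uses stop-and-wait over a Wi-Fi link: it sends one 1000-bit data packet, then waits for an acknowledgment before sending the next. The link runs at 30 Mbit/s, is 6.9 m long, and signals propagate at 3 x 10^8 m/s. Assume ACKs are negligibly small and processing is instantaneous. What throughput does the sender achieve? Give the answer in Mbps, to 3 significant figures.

t_tx = L/R = 1000/30000000 = 3.33333e-05 s.
t_prop = 6.9/300000000 = 2.3e-08 s; RTT = 4.6e-08 s.
Cycle = t_tx + RTT = 3.33793e-05 s.
Throughput = L / cycle = 1000 / 3.33793e-05 = 30.0 Mbps.

30.0 Mbps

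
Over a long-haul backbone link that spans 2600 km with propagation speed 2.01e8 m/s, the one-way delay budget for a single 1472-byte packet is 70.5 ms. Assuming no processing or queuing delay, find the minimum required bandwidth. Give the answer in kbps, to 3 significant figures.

L = 11776 bits.
Propagation delay = 2600000 / 2.01e+08 = 12.9353 ms.
Transmission budget = 70.5 − 12.9353 = 57.5647 ms.
R ≥ L / t_tx = 11776 bits / 0.0575647 s = 205 kbps.

205 kbps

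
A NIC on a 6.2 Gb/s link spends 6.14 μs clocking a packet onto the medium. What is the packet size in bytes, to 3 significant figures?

4760 bytes

L = R × t_tx = 6200000000 b/s × 6.14e-06 s = 38068 bits.
In bytes: 38068 / 8 = 4760 bytes.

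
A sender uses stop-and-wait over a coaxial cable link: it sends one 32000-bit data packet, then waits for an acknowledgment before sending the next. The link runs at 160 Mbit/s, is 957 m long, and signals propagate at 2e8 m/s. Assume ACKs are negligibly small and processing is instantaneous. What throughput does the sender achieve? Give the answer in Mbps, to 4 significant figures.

t_tx = L/R = 32000/160000000 = 0.0002 s.
t_prop = 957/200000000 = 4.785e-06 s; RTT = 9.57e-06 s.
Cycle = t_tx + RTT = 0.00020957 s.
Throughput = L / cycle = 32000 / 0.00020957 = 152.7 Mbps.

152.7 Mbps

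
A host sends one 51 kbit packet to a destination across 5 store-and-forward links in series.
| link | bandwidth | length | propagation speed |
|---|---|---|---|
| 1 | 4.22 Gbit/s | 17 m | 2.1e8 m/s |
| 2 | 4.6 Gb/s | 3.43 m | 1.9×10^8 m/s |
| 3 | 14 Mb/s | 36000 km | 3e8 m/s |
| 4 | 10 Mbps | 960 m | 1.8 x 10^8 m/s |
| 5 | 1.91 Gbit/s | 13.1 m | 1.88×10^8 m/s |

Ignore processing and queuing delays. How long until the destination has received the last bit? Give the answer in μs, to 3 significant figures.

L = 51000 bits.
Transmission delays (L/R per hop): 12.0853, 11.087, 3642.86, 5100, 26.7016 μs; sum = 8792.73 μs.
Propagation delays (d/s per hop): 0.0809524, 0.0180526, 120000, 5.33333, 0.0696809 μs; sum = 120006 μs.
End-to-end = 129000 μs.

129000 μs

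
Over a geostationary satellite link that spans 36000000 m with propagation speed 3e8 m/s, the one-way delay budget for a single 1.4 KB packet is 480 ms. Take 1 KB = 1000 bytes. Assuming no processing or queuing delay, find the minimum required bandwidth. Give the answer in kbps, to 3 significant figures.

31.1 kbps

L = 11200 bits.
Propagation delay = 36000000 / 300000000 = 120 ms.
Transmission budget = 480 − 120 = 360 ms.
R ≥ L / t_tx = 11200 bits / 0.36 s = 31.1 kbps.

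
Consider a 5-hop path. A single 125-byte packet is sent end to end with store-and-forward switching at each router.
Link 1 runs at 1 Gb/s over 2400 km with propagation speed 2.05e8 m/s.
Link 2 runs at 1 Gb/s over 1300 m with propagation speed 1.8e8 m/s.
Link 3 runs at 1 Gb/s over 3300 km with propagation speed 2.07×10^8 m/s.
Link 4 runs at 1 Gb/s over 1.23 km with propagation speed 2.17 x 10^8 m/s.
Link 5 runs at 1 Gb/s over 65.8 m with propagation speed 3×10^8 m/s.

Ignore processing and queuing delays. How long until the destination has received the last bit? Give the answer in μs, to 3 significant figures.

L = 125 × 8 = 1000 bits.
Transmission delay per hop = L/R = 1000/1000000000 = 1 μs; 5 hops → 5 μs.
Propagation delays (d/s per hop): 11707.3, 7.22222, 15942, 5.6682, 0.219333 μs; sum = 27662.5 μs.
End-to-end = 27700 μs.

27700 μs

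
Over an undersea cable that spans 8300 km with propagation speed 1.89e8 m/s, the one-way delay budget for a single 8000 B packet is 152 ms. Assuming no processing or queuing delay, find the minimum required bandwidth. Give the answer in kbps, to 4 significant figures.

592.1 kbps

L = 64000 bits.
Propagation delay = 8300000 / 189000000 = 43.9153 ms.
Transmission budget = 152 − 43.9153 = 108.085 ms.
R ≥ L / t_tx = 64000 bits / 0.108085 s = 592.1 kbps.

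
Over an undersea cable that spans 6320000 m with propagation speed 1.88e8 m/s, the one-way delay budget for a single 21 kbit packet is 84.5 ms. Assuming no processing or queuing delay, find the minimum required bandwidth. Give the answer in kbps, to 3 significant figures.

Propagation delay = 6320000 / 188000000 = 33.617 ms.
Transmission budget = 84.5 − 33.617 = 50.883 ms.
R ≥ L / t_tx = 21000 bits / 0.050883 s = 413 kbps.

413 kbps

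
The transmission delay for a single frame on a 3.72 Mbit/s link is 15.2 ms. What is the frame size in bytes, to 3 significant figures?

7070 bytes

L = R × t_tx = 3720000 b/s × 0.0152 s = 56544 bits.
In bytes: 56544 / 8 = 7070 bytes.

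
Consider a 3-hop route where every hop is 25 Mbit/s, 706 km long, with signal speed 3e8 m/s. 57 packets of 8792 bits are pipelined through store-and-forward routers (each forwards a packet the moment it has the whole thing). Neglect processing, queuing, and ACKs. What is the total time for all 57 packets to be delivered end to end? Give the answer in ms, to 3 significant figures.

27.8 ms

Per-hop transmission t_tx = L/R = 8792/25000000 = 0.35168 ms.
Per-hop propagation t_prop = 706000/300000000 = 2.35333 ms.
Pipeline fill: first packet needs 3·t_tx to clear all hops; remaining 56 packets each add one t_tx.
Total = (3+57-1)·t_tx + 3·t_prop = 59·0.35168 + 3·2.35333 = 27.8 ms.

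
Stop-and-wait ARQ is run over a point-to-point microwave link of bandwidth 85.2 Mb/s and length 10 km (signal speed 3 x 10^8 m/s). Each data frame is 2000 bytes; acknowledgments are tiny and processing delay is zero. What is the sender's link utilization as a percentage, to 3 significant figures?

t_tx = L/R = 16000/85200000 = 0.000187793 s.
t_prop = 10000/300000000 = 3.33333e-05 s; RTT = 6.66667e-05 s.
Cycle = t_tx + RTT = 0.00025446 s.
Utilization = t_tx / cycle = 0.000187793/0.00025446 = 73.8 %.

73.8 %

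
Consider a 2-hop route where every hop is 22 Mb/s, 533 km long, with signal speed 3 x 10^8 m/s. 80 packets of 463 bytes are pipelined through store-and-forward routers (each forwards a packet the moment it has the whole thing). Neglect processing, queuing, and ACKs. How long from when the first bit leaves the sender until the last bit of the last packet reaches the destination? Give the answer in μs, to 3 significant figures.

Per-hop transmission t_tx = L/R = 3704/22000000 = 168.364 μs.
Per-hop propagation t_prop = 533000/300000000 = 1776.67 μs.
Pipeline fill: first packet needs 2·t_tx to clear all hops; remaining 79 packets each add one t_tx.
Total = (2+80-1)·t_tx + 2·t_prop = 81·168.364 + 2·1776.67 = 17200 μs.

17200 μs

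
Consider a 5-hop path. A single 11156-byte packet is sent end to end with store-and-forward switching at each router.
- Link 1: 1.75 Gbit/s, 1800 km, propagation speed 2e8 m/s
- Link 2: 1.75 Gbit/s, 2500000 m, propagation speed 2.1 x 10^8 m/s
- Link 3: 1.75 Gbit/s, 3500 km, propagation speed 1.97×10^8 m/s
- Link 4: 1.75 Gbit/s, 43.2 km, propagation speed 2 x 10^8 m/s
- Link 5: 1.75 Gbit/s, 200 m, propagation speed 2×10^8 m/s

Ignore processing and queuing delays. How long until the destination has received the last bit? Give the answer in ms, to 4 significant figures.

39.14 ms

L = 11156 × 8 = 89248 bits.
Transmission delay per hop = L/R = 89248/1750000000 = 0.0509989 ms; 5 hops → 0.254994 ms.
Propagation delays (d/s per hop): 9, 11.9048, 17.7665, 0.216, 0.001 ms; sum = 38.8883 ms.
End-to-end = 39.14 ms.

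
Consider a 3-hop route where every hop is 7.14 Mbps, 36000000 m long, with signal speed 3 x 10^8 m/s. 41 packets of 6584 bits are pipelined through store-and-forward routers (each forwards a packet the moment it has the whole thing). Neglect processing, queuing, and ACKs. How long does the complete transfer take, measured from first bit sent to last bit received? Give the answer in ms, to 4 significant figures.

Per-hop transmission t_tx = L/R = 6584/7140000 = 0.922129 ms.
Per-hop propagation t_prop = 36000000/300000000 = 120 ms.
Pipeline fill: first packet needs 3·t_tx to clear all hops; remaining 40 packets each add one t_tx.
Total = (3+41-1)·t_tx + 3·t_prop = 43·0.922129 + 3·120 = 399.7 ms.

399.7 ms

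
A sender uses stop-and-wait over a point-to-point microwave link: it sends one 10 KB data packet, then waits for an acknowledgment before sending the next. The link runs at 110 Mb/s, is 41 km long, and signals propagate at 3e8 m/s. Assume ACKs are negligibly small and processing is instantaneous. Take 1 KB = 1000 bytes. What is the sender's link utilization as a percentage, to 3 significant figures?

72.7 %

t_tx = L/R = 80000/110000000 = 0.000727273 s.
t_prop = 41000/300000000 = 0.000136667 s; RTT = 0.000273333 s.
Cycle = t_tx + RTT = 0.00100061 s.
Utilization = t_tx / cycle = 0.000727273/0.00100061 = 72.7 %.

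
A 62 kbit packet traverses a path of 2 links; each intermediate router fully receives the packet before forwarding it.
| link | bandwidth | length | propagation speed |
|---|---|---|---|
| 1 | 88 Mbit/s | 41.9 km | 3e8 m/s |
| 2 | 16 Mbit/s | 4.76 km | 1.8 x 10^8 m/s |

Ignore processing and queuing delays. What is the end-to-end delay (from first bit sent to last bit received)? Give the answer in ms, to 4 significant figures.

L = 62000 bits.
Transmission delays (L/R per hop): 0.704545, 3.875 ms; sum = 4.57955 ms.
Propagation delays (d/s per hop): 0.139667, 0.0264444 ms; sum = 0.166111 ms.
End-to-end = 4.746 ms.

4.746 ms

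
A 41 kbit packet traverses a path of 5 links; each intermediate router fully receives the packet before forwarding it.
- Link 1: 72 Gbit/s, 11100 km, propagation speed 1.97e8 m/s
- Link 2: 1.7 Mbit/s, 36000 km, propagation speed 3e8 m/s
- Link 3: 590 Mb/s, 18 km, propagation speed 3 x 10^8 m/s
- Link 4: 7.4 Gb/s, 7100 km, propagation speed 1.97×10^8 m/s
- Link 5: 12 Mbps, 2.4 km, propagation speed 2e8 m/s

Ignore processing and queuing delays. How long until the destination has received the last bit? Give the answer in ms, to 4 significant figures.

240.1 ms

L = 41000 bits.
Transmission delays (L/R per hop): 0.000569444, 24.1176, 0.0694915, 0.00554054, 3.41667 ms; sum = 27.6099 ms.
Propagation delays (d/s per hop): 56.3452, 120, 0.06, 36.0406, 0.012 ms; sum = 212.458 ms.
End-to-end = 240.1 ms.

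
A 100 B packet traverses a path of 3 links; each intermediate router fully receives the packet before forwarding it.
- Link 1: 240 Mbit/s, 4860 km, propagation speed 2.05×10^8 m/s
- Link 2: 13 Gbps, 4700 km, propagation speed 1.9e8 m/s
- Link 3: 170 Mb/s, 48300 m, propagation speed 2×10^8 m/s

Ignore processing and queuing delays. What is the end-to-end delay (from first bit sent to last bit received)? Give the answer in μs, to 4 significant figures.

L = 100 × 8 = 800 bits.
Transmission delays (L/R per hop): 3.33333, 0.0615385, 4.70588 μs; sum = 8.10075 μs.
Propagation delays (d/s per hop): 23707.3, 24736.8, 241.5 μs; sum = 48685.7 μs.
End-to-end = 48690 μs.

48690 μs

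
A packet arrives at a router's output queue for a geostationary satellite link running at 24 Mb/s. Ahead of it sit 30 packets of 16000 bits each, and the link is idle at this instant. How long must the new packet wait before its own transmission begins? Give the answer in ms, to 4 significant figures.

Each queued packet: L/R = 16000/24000000 = 0.666667 ms.
30 queued → 20 ms.
Queuing delay = 20.00 ms.

20.00 ms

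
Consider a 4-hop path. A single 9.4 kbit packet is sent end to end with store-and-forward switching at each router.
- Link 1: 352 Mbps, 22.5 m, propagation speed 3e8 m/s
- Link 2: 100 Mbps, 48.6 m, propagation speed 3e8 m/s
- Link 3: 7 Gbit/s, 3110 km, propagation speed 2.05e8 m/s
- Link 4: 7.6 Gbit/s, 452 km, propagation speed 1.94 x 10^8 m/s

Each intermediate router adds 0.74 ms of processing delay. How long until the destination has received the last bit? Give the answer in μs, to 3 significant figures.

19800 μs

L = 9400 bits.
Transmission delays (L/R per hop): 26.7045, 94, 1.34286, 1.23684 μs; sum = 123.284 μs.
Propagation delays (d/s per hop): 0.075, 0.162, 15170.7, 2329.9 μs; sum = 17500.9 μs.
Processing at 3 router(s): 3 × 0.74 ms = 2220 μs.
End-to-end = 19800 μs.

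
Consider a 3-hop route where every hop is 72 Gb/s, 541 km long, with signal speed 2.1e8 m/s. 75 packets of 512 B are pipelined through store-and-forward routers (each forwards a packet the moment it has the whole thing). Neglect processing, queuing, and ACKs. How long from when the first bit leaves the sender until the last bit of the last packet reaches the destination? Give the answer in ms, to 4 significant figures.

7.733 ms

Per-hop transmission t_tx = L/R = 4096/72000000000 = 5.68889e-05 ms.
Per-hop propagation t_prop = 541000/210000000 = 2.57619 ms.
Pipeline fill: first packet needs 3·t_tx to clear all hops; remaining 74 packets each add one t_tx.
Total = (3+75-1)·t_tx + 3·t_prop = 77·5.68889e-05 + 3·2.57619 = 7.733 ms.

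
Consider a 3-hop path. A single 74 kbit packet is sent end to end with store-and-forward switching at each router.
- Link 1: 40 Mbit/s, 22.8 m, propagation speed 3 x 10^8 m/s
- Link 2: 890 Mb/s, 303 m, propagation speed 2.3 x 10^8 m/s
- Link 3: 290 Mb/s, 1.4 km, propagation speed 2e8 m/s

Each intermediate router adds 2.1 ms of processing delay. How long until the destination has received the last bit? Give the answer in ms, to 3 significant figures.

L = 74000 bits.
Transmission delays (L/R per hop): 1.85, 0.0831461, 0.255172 ms; sum = 2.18832 ms.
Propagation delays (d/s per hop): 7.6e-05, 0.00131739, 0.007 ms; sum = 0.00839339 ms.
Processing at 2 router(s): 2 × 2.1 ms = 4.2 ms.
End-to-end = 6.40 ms.

6.40 ms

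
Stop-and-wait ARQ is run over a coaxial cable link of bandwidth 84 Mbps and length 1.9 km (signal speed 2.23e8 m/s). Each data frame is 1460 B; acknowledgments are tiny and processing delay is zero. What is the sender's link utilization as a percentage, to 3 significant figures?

t_tx = L/R = 11680/84000000 = 0.000139048 s.
t_prop = 1900/223000000 = 8.52018e-06 s; RTT = 1.70404e-05 s.
Cycle = t_tx + RTT = 0.000156088 s.
Utilization = t_tx / cycle = 0.000139048/0.000156088 = 89.1 %.

89.1 %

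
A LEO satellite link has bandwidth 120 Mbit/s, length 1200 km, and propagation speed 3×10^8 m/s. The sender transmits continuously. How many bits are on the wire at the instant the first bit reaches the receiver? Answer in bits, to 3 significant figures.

Propagation delay = 1200000 / 300000000 = 0.004 s.
BDP = R × t_prop = 120000000 × 0.004 = 480000 bits.

480000 bits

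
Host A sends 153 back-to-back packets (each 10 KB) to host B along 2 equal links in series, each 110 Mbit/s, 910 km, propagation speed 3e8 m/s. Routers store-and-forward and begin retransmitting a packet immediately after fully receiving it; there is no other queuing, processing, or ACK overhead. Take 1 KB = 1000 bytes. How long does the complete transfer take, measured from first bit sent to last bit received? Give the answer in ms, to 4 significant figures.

118.1 ms

Per-hop transmission t_tx = L/R = 80000/110000000 = 0.727273 ms.
Per-hop propagation t_prop = 910000/300000000 = 3.03333 ms.
Pipeline fill: first packet needs 2·t_tx to clear all hops; remaining 152 packets each add one t_tx.
Total = (2+153-1)·t_tx + 2·t_prop = 154·0.727273 + 2·3.03333 = 118.1 ms.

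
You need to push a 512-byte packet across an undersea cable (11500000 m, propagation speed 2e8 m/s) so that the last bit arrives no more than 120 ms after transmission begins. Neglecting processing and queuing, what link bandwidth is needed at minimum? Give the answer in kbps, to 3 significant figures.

65.5 kbps

L = 4096 bits.
Propagation delay = 11500000 / 200000000 = 57.5 ms.
Transmission budget = 120 − 57.5 = 62.5 ms.
R ≥ L / t_tx = 4096 bits / 0.0625 s = 65.5 kbps.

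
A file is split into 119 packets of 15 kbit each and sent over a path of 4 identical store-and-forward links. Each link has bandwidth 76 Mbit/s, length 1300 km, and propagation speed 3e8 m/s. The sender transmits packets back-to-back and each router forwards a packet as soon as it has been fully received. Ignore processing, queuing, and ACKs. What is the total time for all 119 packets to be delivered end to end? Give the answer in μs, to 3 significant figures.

Per-hop transmission t_tx = L/R = 15000/76000000 = 197.368 μs.
Per-hop propagation t_prop = 1300000/300000000 = 4333.33 μs.
Pipeline fill: first packet needs 4·t_tx to clear all hops; remaining 118 packets each add one t_tx.
Total = (4+119-1)·t_tx + 4·t_prop = 122·197.368 + 4·4333.33 = 41400 μs.

41400 μs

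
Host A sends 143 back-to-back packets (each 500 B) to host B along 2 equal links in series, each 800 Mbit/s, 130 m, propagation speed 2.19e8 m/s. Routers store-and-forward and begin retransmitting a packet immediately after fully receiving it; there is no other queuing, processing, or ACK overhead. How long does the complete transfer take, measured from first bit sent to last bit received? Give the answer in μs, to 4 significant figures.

721.2 μs

Per-hop transmission t_tx = L/R = 4000/800000000 = 5 μs.
Per-hop propagation t_prop = 130/219000000 = 0.593607 μs.
Pipeline fill: first packet needs 2·t_tx to clear all hops; remaining 142 packets each add one t_tx.
Total = (2+143-1)·t_tx + 2·t_prop = 144·5 + 2·0.593607 = 721.2 μs.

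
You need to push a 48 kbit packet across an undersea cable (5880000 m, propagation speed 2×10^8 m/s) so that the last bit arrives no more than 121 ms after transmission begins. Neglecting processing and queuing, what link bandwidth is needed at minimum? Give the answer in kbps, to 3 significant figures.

524 kbps

Propagation delay = 5880000 / 200000000 = 29.4 ms.
Transmission budget = 121 − 29.4 = 91.6 ms.
R ≥ L / t_tx = 48000 bits / 0.0916 s = 524 kbps.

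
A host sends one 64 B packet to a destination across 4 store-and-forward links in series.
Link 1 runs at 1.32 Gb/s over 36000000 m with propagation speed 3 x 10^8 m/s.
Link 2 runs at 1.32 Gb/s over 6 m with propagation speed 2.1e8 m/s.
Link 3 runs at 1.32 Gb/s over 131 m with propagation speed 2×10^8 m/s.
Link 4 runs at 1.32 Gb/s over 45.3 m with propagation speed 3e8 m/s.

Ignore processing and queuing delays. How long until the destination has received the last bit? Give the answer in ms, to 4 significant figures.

120.0 ms

L = 64 × 8 = 512 bits.
Transmission delay per hop = L/R = 512/1320000000 = 0.000387879 ms; 4 hops → 0.00155152 ms.
Propagation delays (d/s per hop): 120, 2.85714e-05, 0.000655, 0.000151 ms; sum = 120.001 ms.
End-to-end = 120.0 ms.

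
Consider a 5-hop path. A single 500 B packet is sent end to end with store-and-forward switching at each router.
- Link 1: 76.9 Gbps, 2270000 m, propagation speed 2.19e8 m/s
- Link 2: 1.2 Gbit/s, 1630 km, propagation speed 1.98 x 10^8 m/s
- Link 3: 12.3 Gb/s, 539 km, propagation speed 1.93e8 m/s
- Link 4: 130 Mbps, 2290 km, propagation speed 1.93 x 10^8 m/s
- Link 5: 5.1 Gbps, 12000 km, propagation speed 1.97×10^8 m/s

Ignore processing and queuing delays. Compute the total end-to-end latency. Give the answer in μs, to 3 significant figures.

L = 500 × 8 = 4000 bits.
Transmission delays (L/R per hop): 0.0520156, 3.33333, 0.325203, 30.7692, 0.784314 μs; sum = 35.2641 μs.
Propagation delays (d/s per hop): 10365.3, 8232.32, 2792.75, 11865.3, 60913.7 μs; sum = 94169.4 μs.
End-to-end = 94200 μs.

94200 μs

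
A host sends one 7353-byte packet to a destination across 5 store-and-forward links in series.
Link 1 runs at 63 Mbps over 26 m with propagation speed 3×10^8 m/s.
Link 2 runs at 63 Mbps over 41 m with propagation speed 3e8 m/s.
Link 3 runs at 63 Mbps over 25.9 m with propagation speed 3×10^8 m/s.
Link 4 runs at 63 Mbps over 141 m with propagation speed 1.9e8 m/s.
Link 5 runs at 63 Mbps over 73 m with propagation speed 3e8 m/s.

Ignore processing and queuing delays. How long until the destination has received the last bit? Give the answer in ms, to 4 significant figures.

L = 7353 × 8 = 58824 bits.
Transmission delay per hop = L/R = 58824/63000000 = 0.933714 ms; 5 hops → 4.66857 ms.
Propagation delays (d/s per hop): 8.66667e-05, 0.000136667, 8.63333e-05, 0.000742105, 0.000243333 ms; sum = 0.00129511 ms.
End-to-end = 4.670 ms.

4.670 ms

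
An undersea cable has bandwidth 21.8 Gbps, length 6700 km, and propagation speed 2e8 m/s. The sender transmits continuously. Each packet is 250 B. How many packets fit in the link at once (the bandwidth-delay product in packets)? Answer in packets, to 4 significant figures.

365200 packets

Propagation delay = 6700000 / 200000000 = 0.0335 s.
BDP = R × t_prop = 21800000000 × 0.0335 = 730300000 bits.
In packets of 2000 bits: 365200 packets.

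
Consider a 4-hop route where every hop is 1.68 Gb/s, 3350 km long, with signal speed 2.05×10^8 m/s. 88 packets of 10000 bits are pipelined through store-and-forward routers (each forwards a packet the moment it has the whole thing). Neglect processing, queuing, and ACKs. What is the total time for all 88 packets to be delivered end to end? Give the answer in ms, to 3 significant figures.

Per-hop transmission t_tx = L/R = 10000/1680000000 = 0.00595238 ms.
Per-hop propagation t_prop = 3350000/2.05e+08 = 16.3415 ms.
Pipeline fill: first packet needs 4·t_tx to clear all hops; remaining 87 packets each add one t_tx.
Total = (4+88-1)·t_tx + 4·t_prop = 91·0.00595238 + 4·16.3415 = 65.9 ms.

65.9 ms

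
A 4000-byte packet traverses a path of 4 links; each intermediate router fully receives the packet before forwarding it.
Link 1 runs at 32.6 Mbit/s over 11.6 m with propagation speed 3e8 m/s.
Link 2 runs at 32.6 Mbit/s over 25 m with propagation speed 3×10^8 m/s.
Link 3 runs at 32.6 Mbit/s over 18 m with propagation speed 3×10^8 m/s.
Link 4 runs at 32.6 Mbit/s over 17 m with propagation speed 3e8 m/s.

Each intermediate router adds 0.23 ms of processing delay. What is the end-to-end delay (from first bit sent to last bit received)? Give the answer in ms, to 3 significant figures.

L = 4000 × 8 = 32000 bits.
Transmission delay per hop = L/R = 32000/32600000 = 0.981595 ms; 4 hops → 3.92638 ms.
Propagation delays (d/s per hop): 3.86667e-05, 8.33333e-05, 6e-05, 5.66667e-05 ms; sum = 0.000238667 ms.
Processing at 3 router(s): 3 × 0.23 ms = 0.69 ms.
End-to-end = 4.62 ms.

4.62 ms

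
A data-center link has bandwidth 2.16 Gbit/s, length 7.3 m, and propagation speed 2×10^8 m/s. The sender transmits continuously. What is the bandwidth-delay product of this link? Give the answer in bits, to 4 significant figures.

Propagation delay = 7.3 / 200000000 = 3.65e-08 s.
BDP = R × t_prop = 2160000000 × 3.65e-08 = 78.84 bits.

78.84 bits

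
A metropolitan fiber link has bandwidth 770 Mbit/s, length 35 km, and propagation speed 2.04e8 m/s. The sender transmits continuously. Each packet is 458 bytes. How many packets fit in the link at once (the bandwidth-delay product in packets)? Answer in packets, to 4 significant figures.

36.06 packets

Propagation delay = 35000 / 204000000 = 0.000171569 s.
BDP = R × t_prop = 770000000 × 0.000171569 = 132108 bits.
In packets of 3664 bits: 36.06 packets.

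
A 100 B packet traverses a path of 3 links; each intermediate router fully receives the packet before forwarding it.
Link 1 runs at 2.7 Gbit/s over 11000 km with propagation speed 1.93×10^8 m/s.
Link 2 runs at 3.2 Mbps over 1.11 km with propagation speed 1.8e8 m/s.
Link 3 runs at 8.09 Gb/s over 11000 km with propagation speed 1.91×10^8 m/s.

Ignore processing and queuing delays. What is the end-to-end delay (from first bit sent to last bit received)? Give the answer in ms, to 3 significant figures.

L = 100 × 8 = 800 bits.
Transmission delays (L/R per hop): 0.000296296, 0.25, 9.88875e-05 ms; sum = 0.250395 ms.
Propagation delays (d/s per hop): 56.9948, 0.00616667, 57.5916 ms; sum = 114.593 ms.
End-to-end = 115 ms.

115 ms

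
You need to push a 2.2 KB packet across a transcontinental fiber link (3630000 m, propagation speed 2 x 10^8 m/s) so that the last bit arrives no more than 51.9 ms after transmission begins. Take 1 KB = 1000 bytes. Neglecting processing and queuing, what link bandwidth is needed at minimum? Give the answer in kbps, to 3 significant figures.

L = 17600 bits.
Propagation delay = 3630000 / 200000000 = 18.15 ms.
Transmission budget = 51.9 − 18.15 = 33.75 ms.
R ≥ L / t_tx = 17600 bits / 0.03375 s = 521 kbps.

521 kbps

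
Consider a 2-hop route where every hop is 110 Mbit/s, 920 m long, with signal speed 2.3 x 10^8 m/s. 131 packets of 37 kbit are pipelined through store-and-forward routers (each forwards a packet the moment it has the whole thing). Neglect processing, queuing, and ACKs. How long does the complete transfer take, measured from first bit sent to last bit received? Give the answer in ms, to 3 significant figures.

Per-hop transmission t_tx = L/R = 37000/110000000 = 0.336364 ms.
Per-hop propagation t_prop = 920/2.3e+08 = 0.004 ms.
Pipeline fill: first packet needs 2·t_tx to clear all hops; remaining 130 packets each add one t_tx.
Total = (2+131-1)·t_tx + 2·t_prop = 132·0.336364 + 2·0.004 = 44.4 ms.

44.4 ms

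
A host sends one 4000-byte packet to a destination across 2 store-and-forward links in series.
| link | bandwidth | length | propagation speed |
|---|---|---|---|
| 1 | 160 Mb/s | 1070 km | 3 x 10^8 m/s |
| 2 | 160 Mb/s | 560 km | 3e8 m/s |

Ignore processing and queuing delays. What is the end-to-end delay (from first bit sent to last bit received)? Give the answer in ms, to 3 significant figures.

5.83 ms

L = 4000 × 8 = 32000 bits.
Transmission delay per hop = L/R = 32000/160000000 = 0.2 ms; 2 hops → 0.4 ms.
Propagation delays (d/s per hop): 3.56667, 1.86667 ms; sum = 5.43333 ms.
End-to-end = 5.83 ms.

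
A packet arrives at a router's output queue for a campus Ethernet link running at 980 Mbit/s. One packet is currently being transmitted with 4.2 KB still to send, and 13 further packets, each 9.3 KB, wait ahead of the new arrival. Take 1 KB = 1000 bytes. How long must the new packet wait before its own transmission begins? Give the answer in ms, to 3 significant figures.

1.02 ms

Each queued packet: L/R = 74400/980000000 = 0.0759184 ms.
13 queued → 0.986939 ms.
Plus remaining 33600 bits of current packet: 0.0342857 ms.
Queuing delay = 1.02 ms.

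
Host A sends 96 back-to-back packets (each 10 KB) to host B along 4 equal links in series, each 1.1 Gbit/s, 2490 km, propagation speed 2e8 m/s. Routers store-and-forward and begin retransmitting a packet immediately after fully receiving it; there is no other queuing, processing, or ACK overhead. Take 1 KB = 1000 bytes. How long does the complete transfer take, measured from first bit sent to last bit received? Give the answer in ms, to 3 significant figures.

57.0 ms

Per-hop transmission t_tx = L/R = 80000/1100000000 = 0.0727273 ms.
Per-hop propagation t_prop = 2490000/200000000 = 12.45 ms.
Pipeline fill: first packet needs 4·t_tx to clear all hops; remaining 95 packets each add one t_tx.
Total = (4+96-1)·t_tx + 4·t_prop = 99·0.0727273 + 4·12.45 = 57.0 ms.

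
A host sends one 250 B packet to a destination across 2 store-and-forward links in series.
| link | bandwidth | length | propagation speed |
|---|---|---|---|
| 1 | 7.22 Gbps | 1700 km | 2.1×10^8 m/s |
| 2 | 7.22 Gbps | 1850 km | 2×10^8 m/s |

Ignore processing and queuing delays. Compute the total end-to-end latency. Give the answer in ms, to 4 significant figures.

L = 250 × 8 = 2000 bits.
Transmission delay per hop = L/R = 2000/7220000000 = 0.000277008 ms; 2 hops → 0.000554017 ms.
Propagation delays (d/s per hop): 8.09524, 9.25 ms; sum = 17.3452 ms.
End-to-end = 17.35 ms.

17.35 ms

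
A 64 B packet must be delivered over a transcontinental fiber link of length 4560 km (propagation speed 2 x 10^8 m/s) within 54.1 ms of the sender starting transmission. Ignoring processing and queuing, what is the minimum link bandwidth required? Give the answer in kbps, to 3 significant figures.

16.4 kbps

L = 512 bits.
Propagation delay = 4560000 / 200000000 = 22.8 ms.
Transmission budget = 54.1 − 22.8 = 31.3 ms.
R ≥ L / t_tx = 512 bits / 0.0313 s = 16.4 kbps.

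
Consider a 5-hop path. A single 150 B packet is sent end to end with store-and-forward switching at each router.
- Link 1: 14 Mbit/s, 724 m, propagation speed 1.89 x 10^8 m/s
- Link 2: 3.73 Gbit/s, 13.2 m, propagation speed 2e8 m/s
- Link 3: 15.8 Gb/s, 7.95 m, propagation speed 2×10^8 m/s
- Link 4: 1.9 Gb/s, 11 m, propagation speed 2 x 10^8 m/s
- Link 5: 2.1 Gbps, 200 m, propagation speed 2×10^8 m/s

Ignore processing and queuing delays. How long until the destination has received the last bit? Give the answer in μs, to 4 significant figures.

92.31 μs

L = 150 × 8 = 1200 bits.
Transmission delays (L/R per hop): 85.7143, 0.321716, 0.0759494, 0.631579, 0.571429 μs; sum = 87.315 μs.
Propagation delays (d/s per hop): 3.83069, 0.066, 0.03975, 0.055, 1 μs; sum = 4.99144 μs.
End-to-end = 92.31 μs.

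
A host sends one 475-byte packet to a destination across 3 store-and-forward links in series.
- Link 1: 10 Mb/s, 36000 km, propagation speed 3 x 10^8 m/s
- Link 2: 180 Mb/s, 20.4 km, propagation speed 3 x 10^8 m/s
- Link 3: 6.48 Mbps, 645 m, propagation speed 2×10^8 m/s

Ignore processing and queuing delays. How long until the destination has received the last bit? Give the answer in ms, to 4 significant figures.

L = 475 × 8 = 3800 bits.
Transmission delays (L/R per hop): 0.38, 0.0211111, 0.58642 ms; sum = 0.987531 ms.
Propagation delays (d/s per hop): 120, 0.068, 0.003225 ms; sum = 120.071 ms.
End-to-end = 121.1 ms.

121.1 ms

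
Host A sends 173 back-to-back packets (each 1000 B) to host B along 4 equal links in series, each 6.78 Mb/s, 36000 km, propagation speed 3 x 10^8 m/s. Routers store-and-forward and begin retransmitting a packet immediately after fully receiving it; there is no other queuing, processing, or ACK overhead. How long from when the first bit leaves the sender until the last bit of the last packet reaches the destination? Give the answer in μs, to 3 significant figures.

688000 μs

Per-hop transmission t_tx = L/R = 8000/6780000 = 1179.94 μs.
Per-hop propagation t_prop = 36000000/300000000 = 120000 μs.
Pipeline fill: first packet needs 4·t_tx to clear all hops; remaining 172 packets each add one t_tx.
Total = (4+173-1)·t_tx + 4·t_prop = 176·1179.94 + 4·120000 = 688000 μs.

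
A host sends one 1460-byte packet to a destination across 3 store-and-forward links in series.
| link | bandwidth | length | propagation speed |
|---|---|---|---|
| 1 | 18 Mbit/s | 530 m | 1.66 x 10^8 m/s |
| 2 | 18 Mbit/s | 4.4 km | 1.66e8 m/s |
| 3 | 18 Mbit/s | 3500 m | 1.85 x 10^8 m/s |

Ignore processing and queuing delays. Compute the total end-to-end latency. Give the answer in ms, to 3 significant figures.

L = 1460 × 8 = 11680 bits.
Transmission delay per hop = L/R = 11680/18000000 = 0.648889 ms; 3 hops → 1.94667 ms.
Propagation delays (d/s per hop): 0.00319277, 0.026506, 0.0189189 ms; sum = 0.0486177 ms.
End-to-end = 2.00 ms.

2.00 ms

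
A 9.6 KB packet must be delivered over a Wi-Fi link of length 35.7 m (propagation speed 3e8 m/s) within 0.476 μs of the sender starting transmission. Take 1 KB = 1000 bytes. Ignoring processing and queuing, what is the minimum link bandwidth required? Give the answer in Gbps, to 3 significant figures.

L = 76800 bits.
Propagation delay = 35.7 / 300000000 = 0.119 μs.
Transmission budget = 0.476 − 0.119 = 0.357 μs.
R ≥ L / t_tx = 76800 bits / 3.57e-07 s = 215 Gbps.

215 Gbps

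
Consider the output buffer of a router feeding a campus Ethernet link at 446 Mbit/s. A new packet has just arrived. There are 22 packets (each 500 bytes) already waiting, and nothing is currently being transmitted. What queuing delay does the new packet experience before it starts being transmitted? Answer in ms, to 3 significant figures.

Each queued packet: L/R = 4000/446000000 = 0.00896861 ms.
22 queued → 0.197309 ms.
Queuing delay = 0.197 ms.

0.197 ms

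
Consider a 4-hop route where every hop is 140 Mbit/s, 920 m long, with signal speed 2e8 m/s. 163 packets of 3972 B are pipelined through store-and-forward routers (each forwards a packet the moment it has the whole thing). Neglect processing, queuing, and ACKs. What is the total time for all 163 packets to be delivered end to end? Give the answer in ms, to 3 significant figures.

Per-hop transmission t_tx = L/R = 31776/140000000 = 0.226971 ms.
Per-hop propagation t_prop = 920/200000000 = 0.0046 ms.
Pipeline fill: first packet needs 4·t_tx to clear all hops; remaining 162 packets each add one t_tx.
Total = (4+163-1)·t_tx + 4·t_prop = 166·0.226971 + 4·0.0046 = 37.7 ms.

37.7 ms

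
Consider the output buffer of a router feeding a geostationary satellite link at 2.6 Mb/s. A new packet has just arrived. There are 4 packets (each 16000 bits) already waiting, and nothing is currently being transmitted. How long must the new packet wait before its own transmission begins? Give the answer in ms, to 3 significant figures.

24.6 ms

Each queued packet: L/R = 16000/2600000 = 6.15385 ms.
4 queued → 24.6154 ms.
Queuing delay = 24.6 ms.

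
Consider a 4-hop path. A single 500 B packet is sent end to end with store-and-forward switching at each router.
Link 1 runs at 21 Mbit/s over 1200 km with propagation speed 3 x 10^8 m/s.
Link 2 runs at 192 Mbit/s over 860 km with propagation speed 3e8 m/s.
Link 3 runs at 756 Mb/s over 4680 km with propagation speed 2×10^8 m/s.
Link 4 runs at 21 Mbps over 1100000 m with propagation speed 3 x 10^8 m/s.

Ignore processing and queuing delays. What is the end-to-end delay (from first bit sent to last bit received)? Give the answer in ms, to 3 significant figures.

34.3 ms

L = 500 × 8 = 4000 bits.
Transmission delays (L/R per hop): 0.190476, 0.0208333, 0.00529101, 0.190476 ms; sum = 0.407077 ms.
Propagation delays (d/s per hop): 4, 2.86667, 23.4, 3.66667 ms; sum = 33.9333 ms.
End-to-end = 34.3 ms.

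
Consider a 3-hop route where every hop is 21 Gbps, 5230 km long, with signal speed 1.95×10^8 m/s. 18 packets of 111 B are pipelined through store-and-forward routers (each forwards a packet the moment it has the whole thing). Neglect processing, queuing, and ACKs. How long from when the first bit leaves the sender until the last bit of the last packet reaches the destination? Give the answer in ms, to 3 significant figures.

80.5 ms

Per-hop transmission t_tx = L/R = 888/21000000000 = 4.22857e-05 ms.
Per-hop propagation t_prop = 5230000/195000000 = 26.8205 ms.
Pipeline fill: first packet needs 3·t_tx to clear all hops; remaining 17 packets each add one t_tx.
Total = (3+18-1)·t_tx + 3·t_prop = 20·4.22857e-05 + 3·26.8205 = 80.5 ms.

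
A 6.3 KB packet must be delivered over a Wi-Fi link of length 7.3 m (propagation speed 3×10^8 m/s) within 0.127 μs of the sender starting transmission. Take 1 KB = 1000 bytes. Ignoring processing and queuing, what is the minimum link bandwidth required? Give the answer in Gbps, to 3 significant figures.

L = 50400 bits.
Propagation delay = 7.3 / 300000000 = 0.0243333 μs.
Transmission budget = 0.127 − 0.0243333 = 0.102667 μs.
R ≥ L / t_tx = 50400 bits / 1.02667e-07 s = 491 Gbps.

491 Gbps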